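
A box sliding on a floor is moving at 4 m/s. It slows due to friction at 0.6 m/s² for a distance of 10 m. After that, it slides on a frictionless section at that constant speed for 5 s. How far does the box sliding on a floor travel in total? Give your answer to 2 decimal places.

20.00 m

Phase 1 (decelerating): v₀ = 4.00 m/s, a = -0.6 m/s².
v² = v₀² + 2aΔx = 4.00² + 2·-0.6·10 = 4.00 → v = 2.00 m/s
t = (v − v₀)/a = (2.00 − 4.00)/-0.6 = 3.33 s

Phase 2 (constant speed): v₀ = 2.00 m/s, a = 0 m/s².
v = v₀ + at = 2.00 + (0)(5) = 2.00 m/s
Δx = v₀t + ½at² = 2.00·5 + 0.5·0·5² = 10.0 m
Total distance = 10.0 + 10.0 = 20.0 m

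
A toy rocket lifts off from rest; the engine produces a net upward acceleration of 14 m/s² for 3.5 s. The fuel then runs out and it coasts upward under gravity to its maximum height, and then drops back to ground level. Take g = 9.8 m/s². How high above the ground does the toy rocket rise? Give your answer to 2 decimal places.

Phase 1 (powered ascent): v₀ = 0 m/s, a = 14 m/s².
v = v₀ + at = 0 + (14)(3.5) = 49.0 m/s
Δx = v₀t + ½at² = 0·3.5 + 0.5·14·3.5² = 85.8 m

Phase 2 (coasting upward): v₀ = 49.0 m/s, a = -9.8 m/s².
v = v₀ + at → t = (0 − 49.0) / -9.8 = 5.00 s
v² = v₀² + 2aΔx → Δx = (0² − 49.0²)/(2·-9.8) = 122 m
Maximum height = 85.8 + 122 = 208 m

208.25 m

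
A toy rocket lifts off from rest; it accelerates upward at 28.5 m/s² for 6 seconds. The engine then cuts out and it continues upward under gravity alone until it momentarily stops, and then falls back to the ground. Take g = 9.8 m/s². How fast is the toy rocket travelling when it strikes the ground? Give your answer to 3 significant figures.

198 m/s

Phase 1 (powered ascent): v₀ = 0 m/s, a = 28.5 m/s².
v = v₀ + at = 0 + (28.5)(6) = 171 m/s
Δx = v₀t + ½at² = 0·6 + 0.5·28.5·6² = 513 m

Phase 2 (coasting upward): v₀ = 171 m/s, a = -9.8 m/s².
v = v₀ + at → t = (0 − 171) / -9.8 = 17.4 s
v² = v₀² + 2aΔx → Δx = (0² − 171²)/(2·-9.8) = 1490 m

Phase 3 (free fall): v₀ = 0 m/s, a = -9.8 m/s².
Falls 2000 m from rest: t = √(2·2000/9.8) = 20.2 s; v = g·t = 198 m/s.
Impact speed = 198 m/s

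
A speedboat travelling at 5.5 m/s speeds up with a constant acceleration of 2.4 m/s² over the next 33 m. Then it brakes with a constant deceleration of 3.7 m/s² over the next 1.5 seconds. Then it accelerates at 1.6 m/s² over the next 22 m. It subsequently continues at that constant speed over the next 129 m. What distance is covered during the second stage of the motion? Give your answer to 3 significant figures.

Phase 1 (accelerating): v₀ = 5.50 m/s, a = 2.4 m/s².
v² = v₀² + 2aΔx = 5.50² + 2·2.4·33 = 189 → v = 13.7 m/s
t = (v − v₀)/a = (13.7 − 5.50)/2.4 = 3.43 s

Phase 2 (decelerating): v₀ = 13.7 m/s, a = -3.7 m/s².
v = v₀ + at = 13.7 + (-3.7)(1.5) = 8.18 m/s
Δx = v₀t + ½at² = 13.7·1.5 + 0.5·-3.7·1.5² = 16.4 m
Distance in phase 2 = 16.4 m

16.4 m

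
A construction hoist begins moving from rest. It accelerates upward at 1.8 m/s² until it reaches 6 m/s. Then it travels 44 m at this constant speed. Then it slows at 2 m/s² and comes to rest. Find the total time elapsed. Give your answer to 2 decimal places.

13.67 s

Phase 1 (accelerating): v₀ = 0 m/s, a = 1.8 m/s².
v = v₀ + at → t = (6 − 0) / 1.8 = 3.33 s
v² = v₀² + 2aΔx → Δx = (6² − 0²)/(2·1.8) = 10.0 m

Phase 2 (constant speed): v₀ = 6.00 m/s, a = 0 m/s².
Constant speed: t = d/v = 44/6.00 = 7.33 s

Phase 3 (decelerating): v₀ = 6.00 m/s, a = -2 m/s².
v = v₀ + at → t = (0 − 6.00) / -2 = 3.00 s
v² = v₀² + 2aΔx → Δx = (0² − 6.00²)/(2·-2) = 9.00 m
Total time = 3.33 + 7.33 + 3.00 = 13.7 s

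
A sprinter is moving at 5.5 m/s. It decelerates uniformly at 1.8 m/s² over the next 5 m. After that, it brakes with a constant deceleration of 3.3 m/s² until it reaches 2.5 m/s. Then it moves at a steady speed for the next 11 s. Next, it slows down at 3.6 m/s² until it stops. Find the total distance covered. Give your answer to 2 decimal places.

34.28 m

Phase 1 (decelerating): v₀ = 5.50 m/s, a = -1.8 m/s².
v² = v₀² + 2aΔx = 5.50² + 2·-1.8·5 = 12.2 → v = 3.50 m/s
t = (v − v₀)/a = (3.50 − 5.50)/-1.8 = 1.11 s

Phase 2 (decelerating): v₀ = 3.50 m/s, a = -3.3 m/s².
v = v₀ + at → t = (2.5 − 3.50) / -3.3 = 0.303 s
v² = v₀² + 2aΔx → Δx = (2.5² − 3.50²)/(2·-3.3) = 0.909 m

Phase 3 (constant speed): v₀ = 2.50 m/s, a = 0 m/s².
v = v₀ + at = 2.50 + (0)(11) = 2.50 m/s
Δx = v₀t + ½at² = 2.50·11 + 0.5·0·11² = 27.5 m

Phase 4 (decelerating): v₀ = 2.50 m/s, a = -3.6 m/s².
v = v₀ + at → t = (0 − 2.50) / -3.6 = 0.694 s
v² = v₀² + 2aΔx → Δx = (0² − 2.50²)/(2·-3.6) = 0.868 m
Total distance = 5.00 + 0.909 + 27.5 + 0.868 = 34.3 m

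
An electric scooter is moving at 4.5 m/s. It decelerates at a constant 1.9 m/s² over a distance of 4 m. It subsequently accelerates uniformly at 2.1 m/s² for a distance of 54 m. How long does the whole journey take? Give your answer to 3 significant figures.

7.37 s

Phase 1 (decelerating): v₀ = 4.50 m/s, a = -1.9 m/s².
v² = v₀² + 2aΔx = 4.50² + 2·-1.9·4 = 5.05 → v = 2.25 m/s
t = (v − v₀)/a = (2.25 − 4.50)/-1.9 = 1.19 s

Phase 2 (accelerating): v₀ = 2.25 m/s, a = 2.1 m/s².
v² = v₀² + 2aΔx = 2.25² + 2·2.1·54 = 232 → v = 15.2 m/s
t = (v − v₀)/a = (15.2 − 2.25)/2.1 = 6.18 s
Total time = 1.19 + 6.18 = 7.37 s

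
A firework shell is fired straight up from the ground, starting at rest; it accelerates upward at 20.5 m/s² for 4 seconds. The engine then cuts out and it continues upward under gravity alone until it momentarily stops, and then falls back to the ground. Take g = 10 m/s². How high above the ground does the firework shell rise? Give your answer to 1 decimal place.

500.2 m

Phase 1 (powered ascent): v₀ = 0 m/s, a = 20.5 m/s².
v = v₀ + at = 0 + (20.5)(4) = 82.0 m/s
Δx = v₀t + ½at² = 0·4 + 0.5·20.5·4² = 164 m

Phase 2 (coasting upward): v₀ = 82.0 m/s, a = -10 m/s².
v = v₀ + at → t = (0 − 82.0) / -10 = 8.20 s
v² = v₀² + 2aΔx → Δx = (0² − 82.0²)/(2·-10) = 336 m
Maximum height = 164 + 336 = 500 m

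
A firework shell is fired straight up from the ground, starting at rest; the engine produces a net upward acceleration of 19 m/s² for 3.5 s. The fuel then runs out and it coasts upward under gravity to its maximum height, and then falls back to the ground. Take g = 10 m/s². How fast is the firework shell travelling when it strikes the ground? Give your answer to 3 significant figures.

82.2 m/s

Phase 1 (powered ascent): v₀ = 0 m/s, a = 19 m/s².
v = v₀ + at = 0 + (19)(3.5) = 66.5 m/s
Δx = v₀t + ½at² = 0·3.5 + 0.5·19·3.5² = 116 m

Phase 2 (coasting upward): v₀ = 66.5 m/s, a = -10 m/s².
v = v₀ + at → t = (0 − 66.5) / -10 = 6.65 s
v² = v₀² + 2aΔx → Δx = (0² − 66.5²)/(2·-10) = 221 m

Phase 3 (free fall): v₀ = 0 m/s, a = -10 m/s².
Falls 337 m from rest: t = √(2·337/10) = 8.22 s; v = g·t = 82.2 m/s.
Impact speed = 82.2 m/s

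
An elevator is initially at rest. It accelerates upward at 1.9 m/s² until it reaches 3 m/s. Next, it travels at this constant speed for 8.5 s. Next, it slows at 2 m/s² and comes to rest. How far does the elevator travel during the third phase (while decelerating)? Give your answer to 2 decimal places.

Phase 1 (accelerating): v₀ = 0 m/s, a = 1.9 m/s².
v = v₀ + at → t = (3 − 0) / 1.9 = 1.58 s
v² = v₀² + 2aΔx → Δx = (3² − 0²)/(2·1.9) = 2.37 m

Phase 2 (constant speed): v₀ = 3.00 m/s, a = 0 m/s².
v = v₀ + at = 3.00 + (0)(8.5) = 3.00 m/s
Δx = v₀t + ½at² = 3.00·8.5 + 0.5·0·8.5² = 25.5 m

Phase 3 (decelerating): v₀ = 3.00 m/s, a = -2 m/s².
v = v₀ + at → t = (0 − 3.00) / -2 = 1.50 s
v² = v₀² + 2aΔx → Δx = (0² − 3.00²)/(2·-2) = 2.25 m
Distance in phase 3 = 2.25 m

2.25 m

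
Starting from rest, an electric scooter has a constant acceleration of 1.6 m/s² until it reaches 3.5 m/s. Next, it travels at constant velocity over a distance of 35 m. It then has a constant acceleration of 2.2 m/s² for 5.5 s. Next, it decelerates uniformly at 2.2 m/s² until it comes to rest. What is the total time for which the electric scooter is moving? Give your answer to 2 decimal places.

24.78 s

Phase 1 (accelerating): v₀ = 0 m/s, a = 1.6 m/s².
v = v₀ + at → t = (3.5 − 0) / 1.6 = 2.19 s
v² = v₀² + 2aΔx → Δx = (3.5² − 0²)/(2·1.6) = 3.83 m

Phase 2 (constant speed): v₀ = 3.50 m/s, a = 0 m/s².
Constant speed: t = d/v = 35/3.50 = 10.0 s

Phase 3 (accelerating): v₀ = 3.50 m/s, a = 2.2 m/s².
v = v₀ + at = 3.50 + (2.2)(5.5) = 15.6 m/s
Δx = v₀t + ½at² = 3.50·5.5 + 0.5·2.2·5.5² = 52.5 m

Phase 4 (decelerating): v₀ = 15.6 m/s, a = -2.2 m/s².
v = v₀ + at → t = (0 − 15.6) / -2.2 = 7.09 s
v² = v₀² + 2aΔx → Δx = (0² − 15.6²)/(2·-2.2) = 55.3 m
Total time = 2.19 + 10.0 + 5.50 + 7.09 = 24.8 s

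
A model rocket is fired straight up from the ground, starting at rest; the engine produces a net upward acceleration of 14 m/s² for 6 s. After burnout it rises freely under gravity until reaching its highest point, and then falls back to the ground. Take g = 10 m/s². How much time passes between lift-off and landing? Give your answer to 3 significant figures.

25.4 s

Phase 1 (powered ascent): v₀ = 0 m/s, a = 14 m/s².
v = v₀ + at = 0 + (14)(6) = 84.0 m/s
Δx = v₀t + ½at² = 0·6 + 0.5·14·6² = 252 m

Phase 2 (coasting upward): v₀ = 84.0 m/s, a = -10 m/s².
v = v₀ + at → t = (0 − 84.0) / -10 = 8.40 s
v² = v₀² + 2aΔx → Δx = (0² − 84.0²)/(2·-10) = 353 m

Phase 3 (free fall): v₀ = 0 m/s, a = -10 m/s².
Falls 605 m from rest: t = √(2·605/10) = 11.0 s; v = g·t = 110 m/s.
Total time = 6.00 + 8.40 + 11.0 = 25.4 s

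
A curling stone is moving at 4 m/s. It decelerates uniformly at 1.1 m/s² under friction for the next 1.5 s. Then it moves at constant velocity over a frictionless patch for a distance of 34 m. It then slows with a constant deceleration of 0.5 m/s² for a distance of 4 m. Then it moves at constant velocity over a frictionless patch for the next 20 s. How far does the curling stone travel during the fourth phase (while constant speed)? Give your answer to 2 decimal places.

24.68 m

Phase 1 (decelerating): v₀ = 4.00 m/s, a = -1.1 m/s².
v = v₀ + at = 4.00 + (-1.1)(1.5) = 2.35 m/s
Δx = v₀t + ½at² = 4.00·1.5 + 0.5·-1.1·1.5² = 4.76 m

Phase 2 (constant speed): v₀ = 2.35 m/s, a = 0 m/s².
Constant speed: t = d/v = 34/2.35 = 14.5 s

Phase 3 (decelerating): v₀ = 2.35 m/s, a = -0.5 m/s².
v² = v₀² + 2aΔx = 2.35² + 2·-0.5·4 = 1.52 → v = 1.23 m/s
t = (v − v₀)/a = (1.23 − 2.35)/-0.5 = 2.23 s

Phase 4 (constant speed): v₀ = 1.23 m/s, a = 0 m/s².
v = v₀ + at = 1.23 + (0)(20) = 1.23 m/s
Δx = v₀t + ½at² = 1.23·20 + 0.5·0·20² = 24.7 m
Distance in phase 4 = 24.7 m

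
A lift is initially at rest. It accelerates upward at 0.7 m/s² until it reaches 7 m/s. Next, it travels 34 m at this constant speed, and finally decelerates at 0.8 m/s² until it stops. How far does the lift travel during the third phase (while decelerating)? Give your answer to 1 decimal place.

Phase 1 (accelerating): v₀ = 0 m/s, a = 0.7 m/s².
v = v₀ + at → t = (7 − 0) / 0.7 = 10.0 s
v² = v₀² + 2aΔx → Δx = (7² − 0²)/(2·0.7) = 35.0 m

Phase 2 (constant speed): v₀ = 7.00 m/s, a = 0 m/s².
Constant speed: t = d/v = 34/7.00 = 4.86 s

Phase 3 (decelerating): v₀ = 7.00 m/s, a = -0.8 m/s².
v = v₀ + at → t = (0 − 7.00) / -0.8 = 8.75 s
v² = v₀² + 2aΔx → Δx = (0² − 7.00²)/(2·-0.8) = 30.6 m
Distance in phase 3 = 30.6 m

30.6 m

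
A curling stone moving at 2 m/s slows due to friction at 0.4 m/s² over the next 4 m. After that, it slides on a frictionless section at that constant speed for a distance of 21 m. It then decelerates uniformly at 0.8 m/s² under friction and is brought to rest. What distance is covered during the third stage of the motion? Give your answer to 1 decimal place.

Phase 1 (decelerating): v₀ = 2.00 m/s, a = -0.4 m/s².
v² = v₀² + 2aΔx = 2.00² + 2·-0.4·4 = 0.800 → v = 0.894 m/s
t = (v − v₀)/a = (0.894 − 2.00)/-0.4 = 2.76 s

Phase 2 (constant speed): v₀ = 0.894 m/s, a = 0 m/s².
Constant speed: t = d/v = 21/0.894 = 23.5 s

Phase 3 (decelerating): v₀ = 0.894 m/s, a = -0.8 m/s².
v = v₀ + at → t = (0 − 0.894) / -0.8 = 1.12 s
v² = v₀² + 2aΔx → Δx = (0² − 0.894²)/(2·-0.8) = 0.500 m
Distance in phase 3 = 0.500 m

0.5 m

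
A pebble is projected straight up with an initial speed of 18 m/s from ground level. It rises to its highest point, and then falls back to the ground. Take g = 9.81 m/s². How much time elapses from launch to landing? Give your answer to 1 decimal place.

Phase 1 (rising): v₀ = 18.0 m/s, a = -9.81 m/s².
v = v₀ + at → t = (0 − 18.0) / -9.81 = 1.83 s
v² = v₀² + 2aΔx → Δx = (0² − 18.0²)/(2·-9.81) = 16.5 m

Phase 2 (falling): v₀ = 0 m/s, a = -9.81 m/s².
Falls 16.5 m from rest: t = √(2·16.5/9.81) = 1.83 s; v = g·t = 18.0 m/s.
Total time = 1.83 + 1.83 = 3.67 s

3.7 s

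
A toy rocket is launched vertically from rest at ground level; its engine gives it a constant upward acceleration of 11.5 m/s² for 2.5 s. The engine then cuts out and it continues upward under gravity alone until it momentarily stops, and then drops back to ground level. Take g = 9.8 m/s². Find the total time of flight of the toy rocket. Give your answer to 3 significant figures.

Phase 1 (powered ascent): v₀ = 0 m/s, a = 11.5 m/s².
v = v₀ + at = 0 + (11.5)(2.5) = 28.8 m/s
Δx = v₀t + ½at² = 0·2.5 + 0.5·11.5·2.5² = 35.9 m

Phase 2 (coasting upward): v₀ = 28.8 m/s, a = -9.8 m/s².
v = v₀ + at → t = (0 − 28.8) / -9.8 = 2.93 s
v² = v₀² + 2aΔx → Δx = (0² − 28.8²)/(2·-9.8) = 42.2 m

Phase 3 (free fall): v₀ = 0 m/s, a = -9.8 m/s².
Falls 78.1 m from rest: t = √(2·78.1/9.8) = 3.99 s; v = g·t = 39.1 m/s.
Total time = 2.50 + 2.93 + 3.99 = 9.43 s

9.43 s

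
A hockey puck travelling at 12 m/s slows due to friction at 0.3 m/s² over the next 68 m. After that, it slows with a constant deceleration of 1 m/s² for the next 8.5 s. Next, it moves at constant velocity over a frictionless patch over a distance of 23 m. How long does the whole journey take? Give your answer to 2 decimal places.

Phase 1 (decelerating): v₀ = 12.0 m/s, a = -0.3 m/s².
v² = v₀² + 2aΔx = 12.0² + 2·-0.3·68 = 103 → v = 10.2 m/s
t = (v − v₀)/a = (10.2 − 12.0)/-0.3 = 6.14 s

Phase 2 (decelerating): v₀ = 10.2 m/s, a = -1 m/s².
v = v₀ + at = 10.2 + (-1)(8.5) = 1.66 m/s
Δx = v₀t + ½at² = 10.2·8.5 + 0.5·-1·8.5² = 50.2 m

Phase 3 (constant speed): v₀ = 1.66 m/s, a = 0 m/s².
Constant speed: t = d/v = 23/1.66 = 13.9 s
Total time = 6.14 + 8.50 + 13.9 = 28.5 s

28.50 s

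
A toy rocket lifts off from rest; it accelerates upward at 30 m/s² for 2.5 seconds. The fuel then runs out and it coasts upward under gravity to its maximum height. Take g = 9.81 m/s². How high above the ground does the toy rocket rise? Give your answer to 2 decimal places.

Phase 1 (powered ascent): v₀ = 0 m/s, a = 30 m/s².
v = v₀ + at = 0 + (30)(2.5) = 75.0 m/s
Δx = v₀t + ½at² = 0·2.5 + 0.5·30·2.5² = 93.8 m

Phase 2 (coasting upward): v₀ = 75.0 m/s, a = -9.81 m/s².
v = v₀ + at → t = (0 − 75.0) / -9.81 = 7.65 s
v² = v₀² + 2aΔx → Δx = (0² − 75.0²)/(2·-9.81) = 287 m
Maximum height = 93.8 + 287 = 380 m

380.45 m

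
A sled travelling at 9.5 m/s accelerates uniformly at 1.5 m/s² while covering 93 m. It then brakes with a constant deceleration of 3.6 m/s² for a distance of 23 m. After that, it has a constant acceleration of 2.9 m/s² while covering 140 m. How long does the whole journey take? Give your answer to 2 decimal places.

13.92 s

Phase 1 (accelerating): v₀ = 9.50 m/s, a = 1.5 m/s².
v² = v₀² + 2aΔx = 9.50² + 2·1.5·93 = 369 → v = 19.2 m/s
t = (v − v₀)/a = (19.2 − 9.50)/1.5 = 6.48 s

Phase 2 (decelerating): v₀ = 19.2 m/s, a = -3.6 m/s².
v² = v₀² + 2aΔx = 19.2² + 2·-3.6·23 = 204 → v = 14.3 m/s
t = (v − v₀)/a = (14.3 − 19.2)/-3.6 = 1.37 s

Phase 3 (accelerating): v₀ = 14.3 m/s, a = 2.9 m/s².
v² = v₀² + 2aΔx = 14.3² + 2·2.9·140 = 1020 → v = 31.9 m/s
t = (v − v₀)/a = (31.9 − 14.3)/2.9 = 6.07 s
Total time = 6.48 + 1.37 + 6.07 = 13.9 s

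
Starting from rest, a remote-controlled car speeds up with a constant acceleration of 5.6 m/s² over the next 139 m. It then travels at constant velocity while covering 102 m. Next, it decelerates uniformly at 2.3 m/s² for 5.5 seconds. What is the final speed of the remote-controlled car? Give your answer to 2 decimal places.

26.81 m/s

Phase 1 (accelerating): v₀ = 0 m/s, a = 5.6 m/s².
v² = v₀² + 2aΔx = 0² + 2·5.6·139 = 1560 → v = 39.5 m/s
t = (v − v₀)/a = (39.5 − 0)/5.6 = 7.05 s

Phase 2 (constant speed): v₀ = 39.5 m/s, a = 0 m/s².
Constant speed: t = d/v = 102/39.5 = 2.59 s

Phase 3 (decelerating): v₀ = 39.5 m/s, a = -2.3 m/s².
v = v₀ + at = 39.5 + (-2.3)(5.5) = 26.8 m/s
Δx = v₀t + ½at² = 39.5·5.5 + 0.5·-2.3·5.5² = 182 m
Final speed = 26.8 m/s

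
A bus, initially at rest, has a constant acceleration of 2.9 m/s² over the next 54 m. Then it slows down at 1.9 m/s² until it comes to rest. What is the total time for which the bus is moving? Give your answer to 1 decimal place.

Phase 1 (accelerating): v₀ = 0 m/s, a = 2.9 m/s².
v² = v₀² + 2aΔx = 0² + 2·2.9·54 = 313 → v = 17.7 m/s
t = (v − v₀)/a = (17.7 − 0)/2.9 = 6.10 s

Phase 2 (decelerating): v₀ = 17.7 m/s, a = -1.9 m/s².
v = v₀ + at → t = (0 − 17.7) / -1.9 = 9.31 s
v² = v₀² + 2aΔx → Δx = (0² − 17.7²)/(2·-1.9) = 82.4 m
Total time = 6.10 + 9.31 = 15.4 s

15.4 s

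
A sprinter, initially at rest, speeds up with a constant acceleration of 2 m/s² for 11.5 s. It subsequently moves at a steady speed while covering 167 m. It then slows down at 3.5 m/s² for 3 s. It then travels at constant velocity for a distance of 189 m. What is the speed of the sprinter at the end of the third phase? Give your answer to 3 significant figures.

12.5 m/s

Phase 1 (accelerating): v₀ = 0 m/s, a = 2 m/s².
v = v₀ + at = 0 + (2)(11.5) = 23.0 m/s
Δx = v₀t + ½at² = 0·11.5 + 0.5·2·11.5² = 132 m

Phase 2 (constant speed): v₀ = 23.0 m/s, a = 0 m/s².
Constant speed: t = d/v = 167/23.0 = 7.26 s

Phase 3 (decelerating): v₀ = 23.0 m/s, a = -3.5 m/s².
v = v₀ + at = 23.0 + (-3.5)(3) = 12.5 m/s
Δx = v₀t + ½at² = 23.0·3 + 0.5·-3.5·3² = 53.2 m
Speed at end of phase 3 = 12.5 m/s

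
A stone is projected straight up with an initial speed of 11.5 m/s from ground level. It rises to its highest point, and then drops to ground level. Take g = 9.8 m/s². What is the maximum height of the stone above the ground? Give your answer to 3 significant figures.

Phase 1 (rising): v₀ = 11.5 m/s, a = -9.8 m/s².
v = v₀ + at → t = (0 − 11.5) / -9.8 = 1.17 s
v² = v₀² + 2aΔx → Δx = (0² − 11.5²)/(2·-9.8) = 6.75 m
Maximum height = 6.75 m

6.75 m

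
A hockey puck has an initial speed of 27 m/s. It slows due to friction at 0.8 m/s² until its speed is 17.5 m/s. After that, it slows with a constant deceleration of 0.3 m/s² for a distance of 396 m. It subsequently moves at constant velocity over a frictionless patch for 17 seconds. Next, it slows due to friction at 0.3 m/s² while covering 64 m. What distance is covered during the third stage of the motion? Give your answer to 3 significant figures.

Phase 1 (decelerating): v₀ = 27.0 m/s, a = -0.8 m/s².
v = v₀ + at → t = (17.5 − 27.0) / -0.8 = 11.9 s
v² = v₀² + 2aΔx → Δx = (17.5² − 27.0²)/(2·-0.8) = 264 m

Phase 2 (decelerating): v₀ = 17.5 m/s, a = -0.3 m/s².
v² = v₀² + 2aΔx = 17.5² + 2·-0.3·396 = 68.7 → v = 8.29 m/s
t = (v − v₀)/a = (8.29 − 17.5)/-0.3 = 30.7 s

Phase 3 (constant speed): v₀ = 8.29 m/s, a = 0 m/s².
v = v₀ + at = 8.29 + (0)(17) = 8.29 m/s
Δx = v₀t + ½at² = 8.29·17 + 0.5·0·17² = 141 m
Distance in phase 3 = 141 m

141 m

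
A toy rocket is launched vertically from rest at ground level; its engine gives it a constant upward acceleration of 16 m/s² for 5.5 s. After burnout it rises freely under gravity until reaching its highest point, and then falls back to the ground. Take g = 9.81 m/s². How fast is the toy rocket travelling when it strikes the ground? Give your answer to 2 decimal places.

111.77 m/s

Phase 1 (powered ascent): v₀ = 0 m/s, a = 16 m/s².
v = v₀ + at = 0 + (16)(5.5) = 88.0 m/s
Δx = v₀t + ½at² = 0·5.5 + 0.5·16·5.5² = 242 m

Phase 2 (coasting upward): v₀ = 88.0 m/s, a = -9.81 m/s².
v = v₀ + at → t = (0 − 88.0) / -9.81 = 8.97 s
v² = v₀² + 2aΔx → Δx = (0² − 88.0²)/(2·-9.81) = 395 m

Phase 3 (free fall): v₀ = 0 m/s, a = -9.81 m/s².
Falls 637 m from rest: t = √(2·637/9.81) = 11.4 s; v = g·t = 112 m/s.
Impact speed = 112 m/s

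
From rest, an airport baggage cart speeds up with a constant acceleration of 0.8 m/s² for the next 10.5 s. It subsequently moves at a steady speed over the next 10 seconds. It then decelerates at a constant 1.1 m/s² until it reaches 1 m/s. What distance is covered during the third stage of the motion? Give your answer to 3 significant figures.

31.6 m

Phase 1 (accelerating): v₀ = 0 m/s, a = 0.8 m/s².
v = v₀ + at = 0 + (0.8)(10.5) = 8.40 m/s
Δx = v₀t + ½at² = 0·10.5 + 0.5·0.8·10.5² = 44.1 m

Phase 2 (constant speed): v₀ = 8.40 m/s, a = 0 m/s².
v = v₀ + at = 8.40 + (0)(10) = 8.40 m/s
Δx = v₀t + ½at² = 8.40·10 + 0.5·0·10² = 84.0 m

Phase 3 (decelerating): v₀ = 8.40 m/s, a = -1.1 m/s².
v = v₀ + at → t = (1 − 8.40) / -1.1 = 6.73 s
v² = v₀² + 2aΔx → Δx = (1² − 8.40²)/(2·-1.1) = 31.6 m
Distance in phase 3 = 31.6 m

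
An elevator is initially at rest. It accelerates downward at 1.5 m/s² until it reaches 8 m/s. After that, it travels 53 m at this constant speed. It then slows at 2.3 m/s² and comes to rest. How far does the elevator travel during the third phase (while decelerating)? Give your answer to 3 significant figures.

13.9 m

Phase 1 (accelerating): v₀ = 0 m/s, a = 1.5 m/s².
v = v₀ + at → t = (8 − 0) / 1.5 = 5.33 s
v² = v₀² + 2aΔx → Δx = (8² − 0²)/(2·1.5) = 21.3 m

Phase 2 (constant speed): v₀ = 8.00 m/s, a = 0 m/s².
Constant speed: t = d/v = 53/8.00 = 6.62 s

Phase 3 (decelerating): v₀ = 8.00 m/s, a = -2.3 m/s².
v = v₀ + at → t = (0 − 8.00) / -2.3 = 3.48 s
v² = v₀² + 2aΔx → Δx = (0² − 8.00²)/(2·-2.3) = 13.9 m
Distance in phase 3 = 13.9 m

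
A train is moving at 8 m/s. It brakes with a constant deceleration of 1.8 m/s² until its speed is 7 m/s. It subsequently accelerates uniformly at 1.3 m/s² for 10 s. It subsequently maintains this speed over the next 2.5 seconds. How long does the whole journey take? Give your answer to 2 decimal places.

Phase 1 (decelerating): v₀ = 8.00 m/s, a = -1.8 m/s².
v = v₀ + at → t = (7 − 8.00) / -1.8 = 0.556 s
v² = v₀² + 2aΔx → Δx = (7² − 8.00²)/(2·-1.8) = 4.17 m

Phase 2 (accelerating): v₀ = 7.00 m/s, a = 1.3 m/s².
v = v₀ + at = 7.00 + (1.3)(10) = 20.0 m/s
Δx = v₀t + ½at² = 7.00·10 + 0.5·1.3·10² = 135 m

Phase 3 (constant speed): v₀ = 20.0 m/s, a = 0 m/s².
v = v₀ + at = 20.0 + (0)(2.5) = 20.0 m/s
Δx = v₀t + ½at² = 20.0·2.5 + 0.5·0·2.5² = 50.0 m
Total time = 0.556 + 10.0 + 2.50 = 13.1 s

13.06 s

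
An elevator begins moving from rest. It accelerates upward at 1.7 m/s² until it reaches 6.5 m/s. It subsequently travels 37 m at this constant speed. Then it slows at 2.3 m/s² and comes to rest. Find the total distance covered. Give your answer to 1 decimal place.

Phase 1 (accelerating): v₀ = 0 m/s, a = 1.7 m/s².
v = v₀ + at → t = (6.5 − 0) / 1.7 = 3.82 s
v² = v₀² + 2aΔx → Δx = (6.5² − 0²)/(2·1.7) = 12.4 m

Phase 2 (constant speed): v₀ = 6.50 m/s, a = 0 m/s².
Constant speed: t = d/v = 37/6.50 = 5.69 s

Phase 3 (decelerating): v₀ = 6.50 m/s, a = -2.3 m/s².
v = v₀ + at → t = (0 − 6.50) / -2.3 = 2.83 s
v² = v₀² + 2aΔx → Δx = (0² − 6.50²)/(2·-2.3) = 9.18 m
Total distance = 12.4 + 37.0 + 9.18 = 58.6 m

58.6 m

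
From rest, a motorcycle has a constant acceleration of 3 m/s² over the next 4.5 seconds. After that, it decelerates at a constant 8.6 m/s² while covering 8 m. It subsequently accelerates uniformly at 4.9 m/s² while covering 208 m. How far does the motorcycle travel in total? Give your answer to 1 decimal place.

246.4 m

Phase 1 (accelerating): v₀ = 0 m/s, a = 3 m/s².
v = v₀ + at = 0 + (3)(4.5) = 13.5 m/s
Δx = v₀t + ½at² = 0·4.5 + 0.5·3·4.5² = 30.4 m

Phase 2 (decelerating): v₀ = 13.5 m/s, a = -8.6 m/s².
v² = v₀² + 2aΔx = 13.5² + 2·-8.6·8 = 44.7 → v = 6.68 m/s
t = (v − v₀)/a = (6.68 − 13.5)/-8.6 = 0.793 s

Phase 3 (accelerating): v₀ = 6.68 m/s, a = 4.9 m/s².
v² = v₀² + 2aΔx = 6.68² + 2·4.9·208 = 2080 → v = 45.6 m/s
t = (v − v₀)/a = (45.6 − 6.68)/4.9 = 7.95 s
Total distance = 30.4 + 8.00 + 208 = 246 m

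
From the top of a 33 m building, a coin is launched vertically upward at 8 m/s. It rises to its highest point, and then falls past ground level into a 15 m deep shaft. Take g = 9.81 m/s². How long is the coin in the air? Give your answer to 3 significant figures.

4.05 s

Phase 1 (rising): v₀ = 8.00 m/s, a = -9.81 m/s².
v = v₀ + at → t = (0 − 8.00) / -9.81 = 0.815 s
v² = v₀² + 2aΔx → Δx = (0² − 8.00²)/(2·-9.81) = 3.26 m

Phase 2 (falling): v₀ = 0 m/s, a = -9.81 m/s².
Falls 51.3 m from rest: t = √(2·51.3/9.81) = 3.23 s; v = g·t = 31.7 m/s.
Total time = 0.815 + 3.23 = 4.05 s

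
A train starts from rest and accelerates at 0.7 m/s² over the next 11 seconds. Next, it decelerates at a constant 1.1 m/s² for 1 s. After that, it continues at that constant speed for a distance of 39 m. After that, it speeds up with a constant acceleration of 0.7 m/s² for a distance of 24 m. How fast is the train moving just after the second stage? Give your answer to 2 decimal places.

6.60 m/s

Phase 1 (accelerating): v₀ = 0 m/s, a = 0.7 m/s².
v = v₀ + at = 0 + (0.7)(11) = 7.70 m/s
Δx = v₀t + ½at² = 0·11 + 0.5·0.7·11² = 42.3 m

Phase 2 (decelerating): v₀ = 7.70 m/s, a = -1.1 m/s².
v = v₀ + at = 7.70 + (-1.1)(1) = 6.60 m/s
Δx = v₀t + ½at² = 7.70·1 + 0.5·-1.1·1² = 7.15 m
Speed at end of phase 2 = 6.60 m/s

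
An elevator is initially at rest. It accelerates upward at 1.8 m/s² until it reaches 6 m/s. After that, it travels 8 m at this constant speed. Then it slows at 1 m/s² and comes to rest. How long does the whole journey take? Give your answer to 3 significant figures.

10.7 s

Phase 1 (accelerating): v₀ = 0 m/s, a = 1.8 m/s².
v = v₀ + at → t = (6 − 0) / 1.8 = 3.33 s
v² = v₀² + 2aΔx → Δx = (6² − 0²)/(2·1.8) = 10.0 m

Phase 2 (constant speed): v₀ = 6.00 m/s, a = 0 m/s².
Constant speed: t = d/v = 8/6.00 = 1.33 s

Phase 3 (decelerating): v₀ = 6.00 m/s, a = -1 m/s².
v = v₀ + at → t = (0 − 6.00) / -1 = 6.00 s
v² = v₀² + 2aΔx → Δx = (0² − 6.00²)/(2·-1) = 18.0 m
Total time = 3.33 + 1.33 + 6.00 = 10.7 s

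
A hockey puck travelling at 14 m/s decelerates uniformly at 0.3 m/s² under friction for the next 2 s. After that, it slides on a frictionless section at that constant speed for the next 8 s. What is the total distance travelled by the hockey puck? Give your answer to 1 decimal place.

Phase 1 (decelerating): v₀ = 14.0 m/s, a = -0.3 m/s².
v = v₀ + at = 14.0 + (-0.3)(2) = 13.4 m/s
Δx = v₀t + ½at² = 14.0·2 + 0.5·-0.3·2² = 27.4 m

Phase 2 (constant speed): v₀ = 13.4 m/s, a = 0 m/s².
v = v₀ + at = 13.4 + (0)(8) = 13.4 m/s
Δx = v₀t + ½at² = 13.4·8 + 0.5·0·8² = 107 m
Total distance = 27.4 + 107 = 135 m

134.6 m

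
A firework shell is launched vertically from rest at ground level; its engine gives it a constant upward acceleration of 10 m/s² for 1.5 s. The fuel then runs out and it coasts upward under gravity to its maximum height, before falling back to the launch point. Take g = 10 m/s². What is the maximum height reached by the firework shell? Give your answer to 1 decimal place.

22.5 m

Phase 1 (powered ascent): v₀ = 0 m/s, a = 10 m/s².
v = v₀ + at = 0 + (10)(1.5) = 15.0 m/s
Δx = v₀t + ½at² = 0·1.5 + 0.5·10·1.5² = 11.2 m

Phase 2 (coasting upward): v₀ = 15.0 m/s, a = -10 m/s².
v = v₀ + at → t = (0 − 15.0) / -10 = 1.50 s
v² = v₀² + 2aΔx → Δx = (0² − 15.0²)/(2·-10) = 11.2 m
Maximum height = 11.2 + 11.2 = 22.5 m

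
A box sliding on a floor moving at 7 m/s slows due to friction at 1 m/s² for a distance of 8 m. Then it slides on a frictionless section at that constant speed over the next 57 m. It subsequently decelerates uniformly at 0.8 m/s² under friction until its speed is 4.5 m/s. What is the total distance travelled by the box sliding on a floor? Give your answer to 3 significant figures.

73.0 m

Phase 1 (decelerating): v₀ = 7.00 m/s, a = -1 m/s².
v² = v₀² + 2aΔx = 7.00² + 2·-1·8 = 33.0 → v = 5.74 m/s
t = (v − v₀)/a = (5.74 − 7.00)/-1 = 1.26 s

Phase 2 (constant speed): v₀ = 5.74 m/s, a = 0 m/s².
Constant speed: t = d/v = 57/5.74 = 9.92 s

Phase 3 (decelerating): v₀ = 5.74 m/s, a = -0.8 m/s².
v = v₀ + at → t = (4.5 − 5.74) / -0.8 = 1.56 s
v² = v₀² + 2aΔx → Δx = (4.5² − 5.74²)/(2·-0.8) = 7.97 m
Total distance = 8.00 + 57.0 + 7.97 = 73.0 m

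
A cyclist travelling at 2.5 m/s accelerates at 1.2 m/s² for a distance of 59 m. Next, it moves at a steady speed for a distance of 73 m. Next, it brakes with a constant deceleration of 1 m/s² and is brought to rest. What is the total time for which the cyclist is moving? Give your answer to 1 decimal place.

26.2 s

Phase 1 (accelerating): v₀ = 2.50 m/s, a = 1.2 m/s².
v² = v₀² + 2aΔx = 2.50² + 2·1.2·59 = 148 → v = 12.2 m/s
t = (v − v₀)/a = (12.2 − 2.50)/1.2 = 8.05 s

Phase 2 (constant speed): v₀ = 12.2 m/s, a = 0 m/s².
Constant speed: t = d/v = 73/12.2 = 6.00 s

Phase 3 (decelerating): v₀ = 12.2 m/s, a = -1 m/s².
v = v₀ + at → t = (0 − 12.2) / -1 = 12.2 s
v² = v₀² + 2aΔx → Δx = (0² − 12.2²)/(2·-1) = 73.9 m
Total time = 8.05 + 6.00 + 12.2 = 26.2 s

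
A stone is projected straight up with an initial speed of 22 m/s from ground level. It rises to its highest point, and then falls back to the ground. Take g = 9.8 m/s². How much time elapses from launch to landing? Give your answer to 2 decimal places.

4.49 s

Phase 1 (rising): v₀ = 22.0 m/s, a = -9.8 m/s².
v = v₀ + at → t = (0 − 22.0) / -9.8 = 2.24 s
v² = v₀² + 2aΔx → Δx = (0² − 22.0²)/(2·-9.8) = 24.7 m

Phase 2 (falling): v₀ = 0 m/s, a = -9.8 m/s².
Falls 24.7 m from rest: t = √(2·24.7/9.8) = 2.24 s; v = g·t = 22.0 m/s.
Total time = 2.24 + 2.24 = 4.49 s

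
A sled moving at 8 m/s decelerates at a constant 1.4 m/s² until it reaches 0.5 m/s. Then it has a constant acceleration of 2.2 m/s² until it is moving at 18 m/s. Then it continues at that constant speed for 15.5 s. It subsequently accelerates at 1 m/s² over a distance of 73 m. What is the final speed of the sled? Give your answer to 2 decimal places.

21.68 m/s

Phase 1 (decelerating): v₀ = 8.00 m/s, a = -1.4 m/s².
v = v₀ + at → t = (0.5 − 8.00) / -1.4 = 5.36 s
v² = v₀² + 2aΔx → Δx = (0.5² − 8.00²)/(2·-1.4) = 22.8 m

Phase 2 (accelerating): v₀ = 0.500 m/s, a = 2.2 m/s².
v = v₀ + at → t = (18 − 0.500) / 2.2 = 7.95 s
v² = v₀² + 2aΔx → Δx = (18² − 0.500²)/(2·2.2) = 73.6 m

Phase 3 (constant speed): v₀ = 18.0 m/s, a = 0 m/s².
v = v₀ + at = 18.0 + (0)(15.5) = 18.0 m/s
Δx = v₀t + ½at² = 18.0·15.5 + 0.5·0·15.5² = 279 m

Phase 4 (accelerating): v₀ = 18.0 m/s, a = 1 m/s².
v² = v₀² + 2aΔx = 18.0² + 2·1·73 = 470 → v = 21.7 m/s
t = (v − v₀)/a = (21.7 − 18.0)/1 = 3.68 s
Final speed = 21.7 m/s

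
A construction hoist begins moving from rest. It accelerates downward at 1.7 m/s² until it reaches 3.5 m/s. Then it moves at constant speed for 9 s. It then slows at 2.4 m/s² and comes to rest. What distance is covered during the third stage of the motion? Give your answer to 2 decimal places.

2.55 m

Phase 1 (accelerating): v₀ = 0 m/s, a = 1.7 m/s².
v = v₀ + at → t = (3.5 − 0) / 1.7 = 2.06 s
v² = v₀² + 2aΔx → Δx = (3.5² − 0²)/(2·1.7) = 3.60 m

Phase 2 (constant speed): v₀ = 3.50 m/s, a = 0 m/s².
v = v₀ + at = 3.50 + (0)(9) = 3.50 m/s
Δx = v₀t + ½at² = 3.50·9 + 0.5·0·9² = 31.5 m

Phase 3 (decelerating): v₀ = 3.50 m/s, a = -2.4 m/s².
v = v₀ + at → t = (0 − 3.50) / -2.4 = 1.46 s
v² = v₀² + 2aΔx → Δx = (0² − 3.50²)/(2·-2.4) = 2.55 m
Distance in phase 3 = 2.55 m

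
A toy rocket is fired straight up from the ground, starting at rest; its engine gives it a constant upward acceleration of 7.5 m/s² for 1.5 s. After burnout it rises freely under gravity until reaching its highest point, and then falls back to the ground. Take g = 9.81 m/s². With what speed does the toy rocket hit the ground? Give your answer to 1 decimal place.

17.1 m/s

Phase 1 (powered ascent): v₀ = 0 m/s, a = 7.5 m/s².
v = v₀ + at = 0 + (7.5)(1.5) = 11.2 m/s
Δx = v₀t + ½at² = 0·1.5 + 0.5·7.5·1.5² = 8.44 m

Phase 2 (coasting upward): v₀ = 11.2 m/s, a = -9.81 m/s².
v = v₀ + at → t = (0 − 11.2) / -9.81 = 1.15 s
v² = v₀² + 2aΔx → Δx = (0² − 11.2²)/(2·-9.81) = 6.45 m

Phase 3 (free fall): v₀ = 0 m/s, a = -9.81 m/s².
Falls 14.9 m from rest: t = √(2·14.9/9.81) = 1.74 s; v = g·t = 17.1 m/s.
Impact speed = 17.1 m/s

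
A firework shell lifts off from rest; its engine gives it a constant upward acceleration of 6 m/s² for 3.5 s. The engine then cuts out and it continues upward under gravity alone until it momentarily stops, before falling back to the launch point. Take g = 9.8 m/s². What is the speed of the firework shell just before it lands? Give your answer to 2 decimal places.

Phase 1 (powered ascent): v₀ = 0 m/s, a = 6 m/s².
v = v₀ + at = 0 + (6)(3.5) = 21.0 m/s
Δx = v₀t + ½at² = 0·3.5 + 0.5·6·3.5² = 36.8 m

Phase 2 (coasting upward): v₀ = 21.0 m/s, a = -9.8 m/s².
v = v₀ + at → t = (0 − 21.0) / -9.8 = 2.14 s
v² = v₀² + 2aΔx → Δx = (0² − 21.0²)/(2·-9.8) = 22.5 m

Phase 3 (free fall): v₀ = 0 m/s, a = -9.8 m/s².
Falls 59.2 m from rest: t = √(2·59.2/9.8) = 3.48 s; v = g·t = 34.1 m/s.
Impact speed = 34.1 m/s

34.08 m/s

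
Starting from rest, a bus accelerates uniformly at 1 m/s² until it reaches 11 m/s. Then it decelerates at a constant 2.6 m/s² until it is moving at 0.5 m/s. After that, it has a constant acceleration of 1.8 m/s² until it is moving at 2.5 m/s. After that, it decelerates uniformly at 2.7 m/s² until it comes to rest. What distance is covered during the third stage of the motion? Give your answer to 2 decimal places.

1.67 m

Phase 1 (accelerating): v₀ = 0 m/s, a = 1 m/s².
v = v₀ + at → t = (11 − 0) / 1 = 11.0 s
v² = v₀² + 2aΔx → Δx = (11² − 0²)/(2·1) = 60.5 m

Phase 2 (decelerating): v₀ = 11.0 m/s, a = -2.6 m/s².
v = v₀ + at → t = (0.5 − 11.0) / -2.6 = 4.04 s
v² = v₀² + 2aΔx → Δx = (0.5² − 11.0²)/(2·-2.6) = 23.2 m

Phase 3 (accelerating): v₀ = 0.500 m/s, a = 1.8 m/s².
v = v₀ + at → t = (2.5 − 0.500) / 1.8 = 1.11 s
v² = v₀² + 2aΔx → Δx = (2.5² − 0.500²)/(2·1.8) = 1.67 m
Distance in phase 3 = 1.67 m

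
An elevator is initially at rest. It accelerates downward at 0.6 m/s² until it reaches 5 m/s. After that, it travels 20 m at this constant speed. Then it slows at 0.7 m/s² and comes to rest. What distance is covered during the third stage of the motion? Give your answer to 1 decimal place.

17.9 m

Phase 1 (accelerating): v₀ = 0 m/s, a = 0.6 m/s².
v = v₀ + at → t = (5 − 0) / 0.6 = 8.33 s
v² = v₀² + 2aΔx → Δx = (5² − 0²)/(2·0.6) = 20.8 m

Phase 2 (constant speed): v₀ = 5.00 m/s, a = 0 m/s².
Constant speed: t = d/v = 20/5.00 = 4.00 s

Phase 3 (decelerating): v₀ = 5.00 m/s, a = -0.7 m/s².
v = v₀ + at → t = (0 − 5.00) / -0.7 = 7.14 s
v² = v₀² + 2aΔx → Δx = (0² − 5.00²)/(2·-0.7) = 17.9 m
Distance in phase 3 = 17.9 m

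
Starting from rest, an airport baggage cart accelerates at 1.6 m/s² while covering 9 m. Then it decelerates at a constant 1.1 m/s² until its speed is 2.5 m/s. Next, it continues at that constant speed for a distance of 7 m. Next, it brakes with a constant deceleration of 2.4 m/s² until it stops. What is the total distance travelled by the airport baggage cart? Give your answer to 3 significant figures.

Phase 1 (accelerating): v₀ = 0 m/s, a = 1.6 m/s².
v² = v₀² + 2aΔx = 0² + 2·1.6·9 = 28.8 → v = 5.37 m/s
t = (v − v₀)/a = (5.37 − 0)/1.6 = 3.35 s

Phase 2 (decelerating): v₀ = 5.37 m/s, a = -1.1 m/s².
v = v₀ + at → t = (2.5 − 5.37) / -1.1 = 2.61 s
v² = v₀² + 2aΔx → Δx = (2.5² − 5.37²)/(2·-1.1) = 10.2 m

Phase 3 (constant speed): v₀ = 2.50 m/s, a = 0 m/s².
Constant speed: t = d/v = 7/2.50 = 2.80 s

Phase 4 (decelerating): v₀ = 2.50 m/s, a = -2.4 m/s².
v = v₀ + at → t = (0 − 2.50) / -2.4 = 1.04 s
v² = v₀² + 2aΔx → Δx = (0² − 2.50²)/(2·-2.4) = 1.30 m
Total distance = 9.00 + 10.2 + 7.00 + 1.30 = 27.6 m

27.6 m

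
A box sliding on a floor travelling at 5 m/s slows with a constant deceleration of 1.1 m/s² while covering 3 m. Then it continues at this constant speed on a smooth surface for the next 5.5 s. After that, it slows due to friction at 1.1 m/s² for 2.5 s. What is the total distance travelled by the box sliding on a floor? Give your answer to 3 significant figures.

33.9 m

Phase 1 (decelerating): v₀ = 5.00 m/s, a = -1.1 m/s².
v² = v₀² + 2aΔx = 5.00² + 2·-1.1·3 = 18.4 → v = 4.29 m/s
t = (v − v₀)/a = (4.29 − 5.00)/-1.1 = 0.646 s

Phase 2 (constant speed): v₀ = 4.29 m/s, a = 0 m/s².
v = v₀ + at = 4.29 + (0)(5.5) = 4.29 m/s
Δx = v₀t + ½at² = 4.29·5.5 + 0.5·0·5.5² = 23.6 m

Phase 3 (decelerating): v₀ = 4.29 m/s, a = -1.1 m/s².
v = v₀ + at = 4.29 + (-1.1)(2.5) = 1.54 m/s
Δx = v₀t + ½at² = 4.29·2.5 + 0.5·-1.1·2.5² = 7.29 m
Total distance = 3.00 + 23.6 + 7.29 = 33.9 m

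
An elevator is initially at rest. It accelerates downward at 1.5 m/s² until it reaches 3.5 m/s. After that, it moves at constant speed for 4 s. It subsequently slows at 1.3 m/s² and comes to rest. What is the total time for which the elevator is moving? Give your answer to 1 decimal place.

Phase 1 (accelerating): v₀ = 0 m/s, a = 1.5 m/s².
v = v₀ + at → t = (3.5 − 0) / 1.5 = 2.33 s
v² = v₀² + 2aΔx → Δx = (3.5² − 0²)/(2·1.5) = 4.08 m

Phase 2 (constant speed): v₀ = 3.50 m/s, a = 0 m/s².
v = v₀ + at = 3.50 + (0)(4) = 3.50 m/s
Δx = v₀t + ½at² = 3.50·4 + 0.5·0·4² = 14.0 m

Phase 3 (decelerating): v₀ = 3.50 m/s, a = -1.3 m/s².
v = v₀ + at → t = (0 − 3.50) / -1.3 = 2.69 s
v² = v₀² + 2aΔx → Δx = (0² − 3.50²)/(2·-1.3) = 4.71 m
Total time = 2.33 + 4.00 + 2.69 = 9.03 s

9.0 s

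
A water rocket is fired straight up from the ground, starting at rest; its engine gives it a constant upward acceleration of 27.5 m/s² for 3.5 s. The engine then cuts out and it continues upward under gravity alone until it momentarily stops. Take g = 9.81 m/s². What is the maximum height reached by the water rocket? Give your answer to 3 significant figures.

Phase 1 (powered ascent): v₀ = 0 m/s, a = 27.5 m/s².
v = v₀ + at = 0 + (27.5)(3.5) = 96.2 m/s
Δx = v₀t + ½at² = 0·3.5 + 0.5·27.5·3.5² = 168 m

Phase 2 (coasting upward): v₀ = 96.2 m/s, a = -9.81 m/s².
v = v₀ + at → t = (0 − 96.2) / -9.81 = 9.81 s
v² = v₀² + 2aΔx → Δx = (0² − 96.2²)/(2·-9.81) = 472 m
Maximum height = 168 + 472 = 641 m

641 m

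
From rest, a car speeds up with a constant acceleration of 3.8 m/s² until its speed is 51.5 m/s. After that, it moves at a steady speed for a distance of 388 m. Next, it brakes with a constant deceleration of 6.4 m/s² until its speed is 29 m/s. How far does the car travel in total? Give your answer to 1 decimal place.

878.5 m

Phase 1 (accelerating): v₀ = 0 m/s, a = 3.8 m/s².
v = v₀ + at → t = (51.5 − 0) / 3.8 = 13.6 s
v² = v₀² + 2aΔx → Δx = (51.5² − 0²)/(2·3.8) = 349 m

Phase 2 (constant speed): v₀ = 51.5 m/s, a = 0 m/s².
Constant speed: t = d/v = 388/51.5 = 7.53 s

Phase 3 (decelerating): v₀ = 51.5 m/s, a = -6.4 m/s².
v = v₀ + at → t = (29 − 51.5) / -6.4 = 3.52 s
v² = v₀² + 2aΔx → Δx = (29² − 51.5²)/(2·-6.4) = 142 m
Total distance = 349 + 388 + 142 = 878 m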